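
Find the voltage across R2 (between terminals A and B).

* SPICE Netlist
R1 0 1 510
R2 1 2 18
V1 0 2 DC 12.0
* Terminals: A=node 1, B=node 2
R1 and R2 are in series across V1 (node 0 → node 1 → node 2), and the output A–B is taken across R2, so this is a voltage divider.
Series current: I = V1/(R1 + R2) = 12/(510 + 18) = 12/528 = 0.02273 A
V_R2 = I × R2 = V1 × R2/(R1 + R2) = 12 × 18/528 = 0.4091 V

Final answer: 0.4091 V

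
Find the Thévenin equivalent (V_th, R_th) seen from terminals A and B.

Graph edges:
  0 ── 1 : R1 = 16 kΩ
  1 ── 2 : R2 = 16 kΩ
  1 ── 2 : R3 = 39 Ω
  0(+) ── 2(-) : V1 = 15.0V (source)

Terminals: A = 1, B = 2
Step 1 — V_th is the open-circuit voltage V_A - V_B (nothing connected across the terminals).
Nodal analysis, taking node 2 as the 0 V reference.
Source V1 fixes V_0 = 15 V.
KCL at each unknown node (sum of currents leaving = 0; resistances in Ω):
  Node 1: (V_1 - 15)/16000 + (V_1 - 0)/16000 + (V_1 - 0)/39 = 0
Collecting terms: 0.02577 × V_1 = 0.0009375  =>  V_1 = 0.03639 V
V_th = V_1 - V_2 = 0.03639 - 0 = 0.03639 V
Step 2 — R_th: zero the source — replace V1 by a short circuit (node 2 merges into node 0) — and find the resistance seen between A (node 1) and B (node 0).
Reduce the network between node 1 (A) and node 0 (B) by series/parallel combination:
  Rp1 = R1 ‖ R2 ‖ R3 (parallel, all between nodes 0 and 1) = 1/(1/16000 + 1/16000 + 1/39) = 38.81 Ω
R_th = 38.81 Ω

Final answer: V_th = 0.03639 V, R_th = 38.81 Ω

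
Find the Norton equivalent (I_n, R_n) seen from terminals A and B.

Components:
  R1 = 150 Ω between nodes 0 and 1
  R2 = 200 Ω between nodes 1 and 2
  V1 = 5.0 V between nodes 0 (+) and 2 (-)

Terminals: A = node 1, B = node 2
Find the Thévenin equivalent first; then I_n = V_th/R_th and R_n = R_th.
Step 1 — V_th is the open-circuit voltage V_A - V_B (nothing connected across the terminals).
Nodal analysis, taking node 2 as the 0 V reference.
Source V1 fixes V_0 = 5 V.
KCL at each unknown node (sum of currents leaving = 0; resistances in Ω):
  Node 1: (V_1 - 5)/150 + (V_1 - 0)/200 = 0
Collecting terms: 0.01167 × V_1 = 0.03333  =>  V_1 = 2.857 V
V_th = V_1 - V_2 = 2.857 - 0 = 2.857 V
Step 2 — R_th: zero the source — replace V1 by a short circuit (node 2 merges into node 0) — and find the resistance seen between A (node 1) and B (node 0).
Reduce the network between node 1 (A) and node 0 (B) by series/parallel combination:
  Rp1 = R1 ‖ R2 (parallel, both between nodes 0 and 1) = 1/(1/150 + 1/200) = 85.71 Ω
R_th = 85.71 Ω
I_n = V_th/R_th = 2.857/85.71 = 0.03333 A, and R_n = R_th = 85.71 Ω

Final answer: I_n = 0.03333 A, R_n = 85.71 Ω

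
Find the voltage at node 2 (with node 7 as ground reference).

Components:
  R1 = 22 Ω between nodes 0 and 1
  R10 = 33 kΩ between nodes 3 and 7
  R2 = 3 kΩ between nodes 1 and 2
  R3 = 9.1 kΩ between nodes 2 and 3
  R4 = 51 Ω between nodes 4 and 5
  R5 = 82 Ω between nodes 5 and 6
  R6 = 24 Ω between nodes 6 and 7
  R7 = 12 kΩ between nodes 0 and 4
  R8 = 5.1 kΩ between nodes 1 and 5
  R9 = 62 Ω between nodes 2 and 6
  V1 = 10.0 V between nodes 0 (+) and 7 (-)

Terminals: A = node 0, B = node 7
Nodal analysis, taking node 7 as the 0 V reference.
Source V1 fixes V_0 = 10 V.
KCL at each unknown node (sum of currents leaving = 0; resistances in Ω):
  Node 1: (V_1 - 10)/22 + (V_1 - V_2)/3000 + (V_1 - V_5)/5100 = 0
  Node 2: (V_2 - V_1)/3000 + (V_2 - V_3)/9100 + (V_2 - V_6)/62 = 0
  Node 3: (V_3 - V_2)/9100 + (V_3 - 0)/33000 = 0
  Node 4: (V_4 - V_5)/51 + (V_4 - 10)/12000 = 0
  Node 5: (V_5 - V_4)/51 + (V_5 - V_6)/82 + (V_5 - V_1)/5100 = 0
  Node 6: (V_6 - V_5)/82 + (V_6 - 0)/24 + (V_6 - V_2)/62 = 0
Collecting terms (coefficients in siemens):
  0.04598·V_1 - 0.0003333·V_2 - 0.0001961·V_5 = 0.4545
  0.01657·V_2 - 0.0003333·V_1 - 0.0001099·V_3 - 0.01613·V_6 = 0
  0.0001402·V_3 - 0.0001099·V_2 = 0
  0.01969·V_4 - 0.01961·V_5 = 0.0008333
  0.032·V_5 - 0.0001961·V_1 - 0.01961·V_4 - 0.0122·V_6 = 0
  0.06999·V_6 - 0.01613·V_2 - 0.0122·V_5 = 0
Solving these 6 simultaneous equations (Gaussian elimination) gives:
  V_1 = 9.889 V, V_2 = 0.3372 V, V_3 = 0.2643 V, V_4 = 0.3999 V
  V_5 = 0.3591 V, V_6 = 0.1403 V
The requested potential is V_2 = 0.3372 V.

Final answer: V_2 = 0.3372 V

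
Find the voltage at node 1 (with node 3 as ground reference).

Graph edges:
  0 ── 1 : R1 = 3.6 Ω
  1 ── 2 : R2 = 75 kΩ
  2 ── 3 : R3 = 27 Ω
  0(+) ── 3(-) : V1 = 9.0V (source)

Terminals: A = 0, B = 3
Nodal analysis, taking node 3 as the 0 V reference.
Source V1 fixes V_0 = 9 V.
KCL at each unknown node (sum of currents leaving = 0; resistances in Ω):
  Node 1: (V_1 - 9)/3.6 + (V_1 - V_2)/75000 = 0
  Node 2: (V_2 - V_1)/75000 + (V_2 - 0)/27 = 0
Collecting terms (coefficients in siemens):
  0.2778·V_1 - 0.00001333·V_2 = 2.5
  0.03705·V_2 - 0.00001333·V_1 = 0
Determinant D = (0.2778)(0.03705) - (-0.00001333)(-0.00001333) = 0.01029
V_1 = [(2.5)(0.03705) - (-0.00001333)(0)]/D = 9 V
V_2 = [(0.2778)(0) - (2.5)(-0.00001333)]/D = 0.003239 V
The requested potential is V_1 = 9 V.

Final answer: V_1 = 9 V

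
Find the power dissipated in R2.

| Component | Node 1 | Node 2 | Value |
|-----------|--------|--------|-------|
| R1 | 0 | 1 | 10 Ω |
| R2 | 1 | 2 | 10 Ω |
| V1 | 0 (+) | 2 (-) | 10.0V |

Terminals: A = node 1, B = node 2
Nodal analysis, taking node 2 as the 0 V reference.
Source V1 fixes V_0 = 10 V.
KCL at each unknown node (sum of currents leaving = 0; resistances in Ω):
  Node 1: (V_1 - 10)/10 + (V_1 - 0)/10 = 0
Collecting terms: 0.2 × V_1 = 1  =>  V_1 = 5 V
I_R2 = (V_1 - V_2)/R2 = (5 - 0)/10 = 0.5 A
P_R2 = I_R2² × R2 = (0.5)² × 10 = 2.5 W

Final answer: 2.5 W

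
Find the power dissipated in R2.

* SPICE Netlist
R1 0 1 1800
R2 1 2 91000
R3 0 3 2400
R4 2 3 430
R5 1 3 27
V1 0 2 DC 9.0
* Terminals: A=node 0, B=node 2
Nodal analysis, taking node 2 as the 0 V reference.
Source V1 fixes V_0 = 9 V.
KCL at each unknown node (sum of currents leaving = 0; resistances in Ω):
  Node 1: (V_1 - 9)/1800 + (V_1 - 0)/91000 + (V_1 - V_3)/27 = 0
  Node 3: (V_3 - 9)/2400 + (V_3 - 0)/430 + (V_3 - V_1)/27 = 0
Collecting terms (coefficients in siemens):
  0.0376·V_1 - 0.03704·V_3 = 0.005
  0.03978·V_3 - 0.03704·V_1 = 0.00375
Determinant D = (0.0376)(0.03978) - (-0.03704)(-0.03704) = 0.0001241
V_1 = [(0.005)(0.03978) - (-0.03704)(0.00375)]/D = 2.722 V
V_3 = [(0.0376)(0.00375) - (0.005)(-0.03704)]/D = 2.628 V
I_R2 = (V_1 - V_2)/R2 = (2.722 - 0)/91000 = 0.00002991 A
P_R2 = I_R2² × R2 = (0.00002991)² × 91000 = 0.00008141 W

Final answer: 8.141e-05 W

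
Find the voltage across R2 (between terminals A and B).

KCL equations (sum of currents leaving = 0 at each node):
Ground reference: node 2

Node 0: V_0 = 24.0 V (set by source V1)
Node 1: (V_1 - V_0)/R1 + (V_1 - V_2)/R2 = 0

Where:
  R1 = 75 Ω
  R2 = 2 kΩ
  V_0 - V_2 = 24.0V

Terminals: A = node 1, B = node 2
R1 and R2 are in series across V1 (node 0 → node 1 → node 2), and the output A–B is taken across R2, so this is a voltage divider.
Series current: I = V1/(R1 + R2) = 24/(75 + 2000) = 24/2075 = 0.01157 A
V_R2 = I × R2 = V1 × R2/(R1 + R2) = 24 × 2000/2075 = 23.13 V

Final answer: 23.13 V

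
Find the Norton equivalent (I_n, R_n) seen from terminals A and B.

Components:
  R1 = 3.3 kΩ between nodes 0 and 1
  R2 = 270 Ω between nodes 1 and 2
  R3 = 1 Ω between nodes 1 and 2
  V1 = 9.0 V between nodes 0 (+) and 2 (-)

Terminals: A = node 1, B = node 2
Find the Thévenin equivalent first; then I_n = V_th/R_th and R_n = R_th.
Step 1 — V_th is the open-circuit voltage V_A - V_B (nothing connected across the terminals).
Nodal analysis, taking node 2 as the 0 V reference.
Source V1 fixes V_0 = 9 V.
KCL at each unknown node (sum of currents leaving = 0; resistances in Ω):
  Node 1: (V_1 - 9)/3300 + (V_1 - 0)/270 + (V_1 - 0)/1 = 0
Collecting terms: 1.004 × V_1 = 0.002727  =>  V_1 = 0.002716 V
V_th = V_1 - V_2 = 0.002716 - 0 = 0.002716 V
Step 2 — R_th: zero the source — replace V1 by a short circuit (node 2 merges into node 0) — and find the resistance seen between A (node 1) and B (node 0).
Reduce the network between node 1 (A) and node 0 (B) by series/parallel combination:
  Rp1 = R1 ‖ R2 ‖ R3 (parallel, all between nodes 0 and 1) = 1/(1/3300 + 1/270 + 1/1) = 0.996 Ω
R_th = 0.996 Ω
I_n = V_th/R_th = 0.002716/0.996 = 0.002727 A, and R_n = R_th = 0.996 Ω

Final answer: I_n = 0.002727 A, R_n = 0.996 Ω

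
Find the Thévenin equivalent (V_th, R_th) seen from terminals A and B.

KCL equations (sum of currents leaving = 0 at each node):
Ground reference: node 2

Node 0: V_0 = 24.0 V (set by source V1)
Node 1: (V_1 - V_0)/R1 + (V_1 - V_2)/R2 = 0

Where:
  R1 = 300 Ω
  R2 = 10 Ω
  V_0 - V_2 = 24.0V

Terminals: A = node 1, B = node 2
Step 1 — V_th is the open-circuit voltage V_A - V_B (nothing connected across the terminals).
Nodal analysis, taking node 2 as the 0 V reference.
Source V1 fixes V_0 = 24 V.
KCL at each unknown node (sum of currents leaving = 0; resistances in Ω):
  Node 1: (V_1 - 24)/300 + (V_1 - 0)/10 = 0
Collecting terms: 0.1033 × V_1 = 0.08  =>  V_1 = 0.7742 V
V_th = V_1 - V_2 = 0.7742 - 0 = 0.7742 V
Step 2 — R_th: zero the source — replace V1 by a short circuit (node 2 merges into node 0) — and find the resistance seen between A (node 1) and B (node 0).
Reduce the network between node 1 (A) and node 0 (B) by series/parallel combination:
  Rp1 = R1 ‖ R2 (parallel, both between nodes 0 and 1) = 1/(1/300 + 1/10) = 9.677 Ω
R_th = 9.677 Ω

Final answer: V_th = 0.7742 V, R_th = 9.677 Ω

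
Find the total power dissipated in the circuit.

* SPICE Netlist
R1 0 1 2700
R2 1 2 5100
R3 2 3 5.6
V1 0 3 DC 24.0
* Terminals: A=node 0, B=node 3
Nodal analysis, taking node 3 as the 0 V reference.
Source V1 fixes V_0 = 24 V.
KCL at each unknown node (sum of currents leaving = 0; resistances in Ω):
  Node 1: (V_1 - 24)/2700 + (V_1 - V_2)/5100 = 0
  Node 2: (V_2 - V_1)/5100 + (V_2 - 0)/5.6 = 0
Collecting terms (coefficients in siemens):
  0.0005664·V_1 - 0.0001961·V_2 = 0.008889
  0.1788·V_2 - 0.0001961·V_1 = 0
Determinant D = (0.0005664)(0.1788) - (-0.0001961)(-0.0001961) = 0.0001012
V_1 = [(0.008889)(0.1788) - (-0.0001961)(0)]/D = 15.7 V
V_2 = [(0.0005664)(0) - (0.008889)(-0.0001961)]/D = 0.01722 V
Power in each resistor, P = (ΔV)²/R:
  P_R1 = (24 - 15.7)²/2700 = 0.02553 W
  P_R2 = (15.7 - 0.01722)²/5100 = 0.04821 W
  P_R3 = (0.01722 - 0)²/5.6 = 0.00005294 W
P_total = P_R1 + P_R2 + P_R3 = 0.07379 W

Final answer: 0.07379 W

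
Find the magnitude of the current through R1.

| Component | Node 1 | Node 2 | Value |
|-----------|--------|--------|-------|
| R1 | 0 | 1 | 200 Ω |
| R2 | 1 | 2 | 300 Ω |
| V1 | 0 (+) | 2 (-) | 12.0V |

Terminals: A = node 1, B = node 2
Nodal analysis, taking node 2 as the 0 V reference.
Source V1 fixes V_0 = 12 V.
KCL at each unknown node (sum of currents leaving = 0; resistances in Ω):
  Node 1: (V_1 - 12)/200 + (V_1 - 0)/300 = 0
Collecting terms: 0.008333 × V_1 = 0.06  =>  V_1 = 7.2 V
I_R1 = (V_0 - V_1)/R1 = (12 - 7.2)/200 = 0.024 A
|I_R1| = 0.024 A

Final answer: |I_R1| = 0.024 A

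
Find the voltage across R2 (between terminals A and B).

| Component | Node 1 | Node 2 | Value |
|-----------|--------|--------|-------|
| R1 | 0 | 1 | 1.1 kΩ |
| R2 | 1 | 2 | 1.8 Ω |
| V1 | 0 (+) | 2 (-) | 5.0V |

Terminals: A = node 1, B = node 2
R1 and R2 are in series across V1 (node 0 → node 1 → node 2), and the output A–B is taken across R2, so this is a voltage divider.
Series current: I = V1/(R1 + R2) = 5/(1100 + 1.8) = 5/1102 = 0.004538 A
V_R2 = I × R2 = V1 × R2/(R1 + R2) = 5 × 1.8/1102 = 0.008168 V

Final answer: 0.008168 V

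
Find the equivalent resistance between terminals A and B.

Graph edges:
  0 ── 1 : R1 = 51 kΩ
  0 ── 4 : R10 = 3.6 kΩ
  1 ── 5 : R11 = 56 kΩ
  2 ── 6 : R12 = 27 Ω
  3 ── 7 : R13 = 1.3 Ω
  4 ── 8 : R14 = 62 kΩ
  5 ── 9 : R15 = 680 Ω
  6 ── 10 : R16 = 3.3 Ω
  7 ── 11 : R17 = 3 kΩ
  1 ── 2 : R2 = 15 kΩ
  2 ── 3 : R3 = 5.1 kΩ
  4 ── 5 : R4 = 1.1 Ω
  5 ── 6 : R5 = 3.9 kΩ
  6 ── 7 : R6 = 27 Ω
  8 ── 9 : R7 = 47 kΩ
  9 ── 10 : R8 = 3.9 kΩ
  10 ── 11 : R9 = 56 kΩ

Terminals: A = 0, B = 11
The network is not a plain series/parallel combination. Inject a 1 A test current into terminal A (node 0) and return it from terminal B (node 11); then R_eq = V_A / (1 A).
Nodal analysis, taking node 11 as the 0 V reference.
Current source I_test pushes 1 A into node 0 and draws it out of node 11.
KCL at each unknown node (sum of currents leaving = 0; resistances in Ω):
  Node 0: (V_0 - V_1)/51000 + (V_0 - V_4)/3600 - 1 = 0
  Node 1: (V_1 - V_0)/51000 + (V_1 - V_2)/15000 + (V_1 - V_5)/56000 = 0
  Node 2: (V_2 - V_1)/15000 + (V_2 - V_3)/5100 + (V_2 - V_6)/27 = 0
  Node 3: (V_3 - V_2)/5100 + (V_3 - V_7)/1.3 = 0
  Node 4: (V_4 - V_0)/3600 + (V_4 - V_5)/1.1 + (V_4 - V_8)/62000 = 0
  Node 5: (V_5 - V_1)/56000 + (V_5 - V_4)/1.1 + (V_5 - V_6)/3900 + (V_5 - V_9)/680 = 0
  Node 6: (V_6 - V_2)/27 + (V_6 - V_5)/3900 + (V_6 - V_7)/27 + (V_6 - V_10)/3.3 = 0
  Node 7: (V_7 - V_3)/1.3 + (V_7 - V_6)/27 + (V_7 - 0)/3000 = 0
  Node 8: (V_8 - V_4)/62000 + (V_8 - V_9)/47000 = 0
  Node 9: (V_9 - V_5)/680 + (V_9 - V_8)/47000 + (V_9 - V_10)/3900 = 0
  Node 10: (V_10 - V_6)/3.3 + (V_10 - V_9)/3900 + (V_10 - 0)/56000 = 0
Collecting terms (coefficients in siemens):
  0.0002974·V_0 - 0.00001961·V_1 - 0.0002778·V_4 = 1
  0.0001041·V_1 - 0.00001961·V_0 - 0.00006667·V_2 - 0.00001786·V_5 = 0
  0.0373·V_2 - 0.00006667·V_1 - 0.0001961·V_3 - 0.03704·V_6 = 0
  0.7694·V_3 - 0.0001961·V_2 - 0.7692·V_7 = 0
  0.9094·V_4 - 0.0002778·V_0 - 0.9091·V_5 - 0.00001613·V_8 = 0
  0.9108·V_5 - 0.00001786·V_1 - 0.9091·V_4 - 0.0002564·V_6 - 0.001471·V_9 = 0
  0.3774·V_6 - 0.03704·V_2 - 0.0002564·V_5 - 0.03704·V_7 - 0.303·V_10 = 0
  0.8066·V_7 - 0.7692·V_3 - 0.03704·V_6 = 0
  0.00003741·V_8 - 0.00001613·V_4 - 0.00002128·V_9 = 0
  0.001748·V_9 - 0.001471·V_5 - 0.00002128·V_8 - 0.0002564·V_10 = 0
  0.3033·V_10 - 0.303·V_6 - 0.0002564·V_9 = 0
Solving these 11 simultaneous equations (Gaussian elimination) gives:
  V_0 = 8117 V, V_1 = 4190 V, V_2 = 2874 V, V_3 = 2846 V
  V_4 = 4794 V, V_5 = 4793 V, V_6 = 2872 V, V_7 = 2846 V
  V_8 = 4632 V, V_9 = 4509 V, V_10 = 2873 V
R_eq = V_0 / 1 A = 8117 Ω = 8.117 kΩ

Final answer: 8.117 kΩ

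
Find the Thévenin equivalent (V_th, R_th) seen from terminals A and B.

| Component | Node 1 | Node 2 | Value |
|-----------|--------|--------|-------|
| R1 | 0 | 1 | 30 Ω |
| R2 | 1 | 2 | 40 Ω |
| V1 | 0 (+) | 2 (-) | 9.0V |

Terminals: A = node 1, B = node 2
Step 1 — V_th is the open-circuit voltage V_A - V_B (nothing connected across the terminals).
Nodal analysis, taking node 2 as the 0 V reference.
Source V1 fixes V_0 = 9 V.
KCL at each unknown node (sum of currents leaving = 0; resistances in Ω):
  Node 1: (V_1 - 9)/30 + (V_1 - 0)/40 = 0
Collecting terms: 0.05833 × V_1 = 0.3  =>  V_1 = 5.143 V
V_th = V_1 - V_2 = 5.143 - 0 = 5.143 V
Step 2 — R_th: zero the source — replace V1 by a short circuit (node 2 merges into node 0) — and find the resistance seen between A (node 1) and B (node 0).
Reduce the network between node 1 (A) and node 0 (B) by series/parallel combination:
  Rp1 = R1 ‖ R2 (parallel, both between nodes 0 and 1) = 1/(1/30 + 1/40) = 17.14 Ω
R_th = 17.14 Ω

Final answer: V_th = 5.143 V, R_th = 17.14 Ω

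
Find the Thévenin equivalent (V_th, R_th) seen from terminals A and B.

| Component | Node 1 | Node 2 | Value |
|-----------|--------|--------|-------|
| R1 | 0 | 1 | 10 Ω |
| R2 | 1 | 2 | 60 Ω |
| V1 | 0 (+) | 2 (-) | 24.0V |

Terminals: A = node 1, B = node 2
Step 1 — V_th is the open-circuit voltage V_A - V_B (nothing connected across the terminals).
Nodal analysis, taking node 2 as the 0 V reference.
Source V1 fixes V_0 = 24 V.
KCL at each unknown node (sum of currents leaving = 0; resistances in Ω):
  Node 1: (V_1 - 24)/10 + (V_1 - 0)/60 = 0
Collecting terms: 0.1167 × V_1 = 2.4  =>  V_1 = 20.57 V
V_th = V_1 - V_2 = 20.57 - 0 = 20.57 V
Step 2 — R_th: zero the source — replace V1 by a short circuit (node 2 merges into node 0) — and find the resistance seen between A (node 1) and B (node 0).
Reduce the network between node 1 (A) and node 0 (B) by series/parallel combination:
  Rp1 = R1 ‖ R2 (parallel, both between nodes 0 and 1) = 1/(1/10 + 1/60) = 8.571 Ω
R_th = 8.571 Ω

Final answer: V_th = 20.57 V, R_th = 8.571 Ω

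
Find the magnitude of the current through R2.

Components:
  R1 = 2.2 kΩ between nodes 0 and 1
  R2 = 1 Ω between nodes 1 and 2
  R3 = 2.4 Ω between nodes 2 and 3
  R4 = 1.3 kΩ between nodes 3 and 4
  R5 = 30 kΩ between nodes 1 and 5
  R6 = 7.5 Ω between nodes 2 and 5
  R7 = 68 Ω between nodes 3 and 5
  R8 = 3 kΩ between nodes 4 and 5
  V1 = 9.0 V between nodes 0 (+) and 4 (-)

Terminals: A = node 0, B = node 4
Nodal analysis, taking node 4 as the 0 V reference.
Source V1 fixes V_0 = 9 V.
KCL at each unknown node (sum of currents leaving = 0; resistances in Ω):
  Node 1: (V_1 - 9)/2200 + (V_1 - V_2)/1 + (V_1 - V_5)/30000 = 0
  Node 2: (V_2 - V_1)/1 + (V_2 - V_3)/2.4 + (V_2 - V_5)/7.5 = 0
  Node 3: (V_3 - V_2)/2.4 + (V_3 - 0)/1300 + (V_3 - V_5)/68 = 0
  Node 5: (V_5 - V_1)/30000 + (V_5 - V_2)/7.5 + (V_5 - V_3)/68 + (V_5 - 0)/3000 = 0
Collecting terms (coefficients in siemens):
  1·V_1 - 1·V_2 - 0.00003333·V_5 = 0.004091
  1.55·V_2 - 1·V_1 - 0.4167·V_3 - 0.1333·V_5 = 0
  0.4321·V_3 - 0.4167·V_2 - 0.01471·V_5 = 0
  0.1484·V_5 - 0.00003333·V_1 - 0.1333·V_2 - 0.01471·V_3 = 0
Solving these 4 simultaneous equations (Gaussian elimination) gives:
  V_1 = 2.633 V, V_2 = 2.63 V, V_3 = 2.625 V, V_5 = 2.624 V
I_R2 = (V_1 - V_2)/R2 = (2.633 - 2.63)/1 = 0.002894 A
|I_R2| = 0.002894 A

Final answer: |I_R2| = 0.002894 A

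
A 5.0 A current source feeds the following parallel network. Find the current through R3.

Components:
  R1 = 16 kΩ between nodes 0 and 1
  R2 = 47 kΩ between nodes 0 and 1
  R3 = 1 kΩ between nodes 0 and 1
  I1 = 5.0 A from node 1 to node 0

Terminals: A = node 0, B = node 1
All resistors sit directly between nodes 0 and 1, so they are in parallel and share one voltage V; the full source current 5 A splits among them.
1/R_par = 1/16000 + 1/47000 + 1/1000 = 0.001084 S  =>  R_par = 922.7 Ω
V = I × R_par = 5 × 922.7 = 4613 V
I_R3 = V/R3 = 4613/1000 = 4.613 A

Final answer: 4.613 A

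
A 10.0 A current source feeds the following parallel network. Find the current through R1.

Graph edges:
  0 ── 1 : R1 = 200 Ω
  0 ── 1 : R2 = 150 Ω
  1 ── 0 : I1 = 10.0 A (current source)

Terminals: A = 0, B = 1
All resistors sit directly between nodes 0 and 1, so they are in parallel and share one voltage V; the full source current 10 A splits among them.
1/R_par = 1/200 + 1/150 = 0.01167 S  =>  R_par = 85.71 Ω
V = I × R_par = 10 × 85.71 = 857.1 V
I_R1 = V/R1 = 857.1/200 = 4.286 A

Final answer: 4.286 A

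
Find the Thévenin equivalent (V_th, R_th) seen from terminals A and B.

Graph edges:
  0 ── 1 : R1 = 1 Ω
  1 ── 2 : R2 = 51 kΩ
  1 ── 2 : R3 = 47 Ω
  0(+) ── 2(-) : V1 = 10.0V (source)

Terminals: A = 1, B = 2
Step 1 — V_th is the open-circuit voltage V_A - V_B (nothing connected across the terminals).
Nodal analysis, taking node 2 as the 0 V reference.
Source V1 fixes V_0 = 10 V.
KCL at each unknown node (sum of currents leaving = 0; resistances in Ω):
  Node 1: (V_1 - 10)/1 + (V_1 - 0)/51000 + (V_1 - 0)/47 = 0
Collecting terms: 1.021 × V_1 = 10  =>  V_1 = 9.791 V
V_th = V_1 - V_2 = 9.791 - 0 = 9.791 V
Step 2 — R_th: zero the source — replace V1 by a short circuit (node 2 merges into node 0) — and find the resistance seen between A (node 1) and B (node 0).
Reduce the network between node 1 (A) and node 0 (B) by series/parallel combination:
  Rp1 = R1 ‖ R2 ‖ R3 (parallel, all between nodes 0 and 1) = 1/(1/1 + 1/51000 + 1/47) = 0.9791 Ω
R_th = 0.9791 Ω

Final answer: V_th = 9.791 V, R_th = 0.9791 Ω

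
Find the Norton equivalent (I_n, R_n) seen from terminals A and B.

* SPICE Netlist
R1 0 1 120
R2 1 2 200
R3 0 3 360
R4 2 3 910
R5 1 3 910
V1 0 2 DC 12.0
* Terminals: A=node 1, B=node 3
Find the Thévenin equivalent first; then I_n = V_th/R_th and R_n = R_th.
Step 1 — V_th is the open-circuit voltage V_A - V_B (nothing connected across the terminals).
Nodal analysis, taking node 2 as the 0 V reference.
Source V1 fixes V_0 = 12 V.
KCL at each unknown node (sum of currents leaving = 0; resistances in Ω):
  Node 1: (V_1 - 12)/120 + (V_1 - 0)/200 + (V_1 - V_3)/910 = 0
  Node 3: (V_3 - 12)/360 + (V_3 - 0)/910 + (V_3 - V_1)/910 = 0
Collecting terms (coefficients in siemens):
  0.01443·V_1 - 0.001099·V_3 = 0.1
  0.004976·V_3 - 0.001099·V_1 = 0.03333
Determinant D = (0.01443)(0.004976) - (-0.001099)(-0.001099) = 0.0000706
V_1 = [(0.1)(0.004976) - (-0.001099)(0.03333)]/D = 7.566 V
V_3 = [(0.01443)(0.03333) - (0.1)(-0.001099)]/D = 8.37 V
V_th = V_1 - V_3 = 7.566 - 8.37 = -0.8042 V
Step 2 — R_th: zero the source — replace V1 by a short circuit (node 2 merges into node 0) — and find the resistance seen between A (node 1) and B (node 3).
Reduce the network between node 1 (A) and node 3 (B) by series/parallel combination:
  Rp1 = R1 ‖ R2 (parallel, both between nodes 0 and 1) = 1/(1/120 + 1/200) = 75 Ω
  Rp2 = R3 ‖ R4 (parallel, both between nodes 0 and 3) = 1/(1/360 + 1/910) = 258 Ω
  Rs1 = Rp1 + Rp2 (series, joined only at node 0) = 75 + 258 = 333 Ω
  Rp3 = R5 ‖ Rs1 (parallel, both between nodes 1 and 3) = 1/(1/910 + 1/333) = 243.8 Ω
R_th = 243.8 Ω
I_n = V_th/R_th = -0.8042/243.8 = -0.003299 A, and R_n = R_th = 243.8 Ω

Final answer: I_n = -0.003299 A, R_n = 243.8 Ω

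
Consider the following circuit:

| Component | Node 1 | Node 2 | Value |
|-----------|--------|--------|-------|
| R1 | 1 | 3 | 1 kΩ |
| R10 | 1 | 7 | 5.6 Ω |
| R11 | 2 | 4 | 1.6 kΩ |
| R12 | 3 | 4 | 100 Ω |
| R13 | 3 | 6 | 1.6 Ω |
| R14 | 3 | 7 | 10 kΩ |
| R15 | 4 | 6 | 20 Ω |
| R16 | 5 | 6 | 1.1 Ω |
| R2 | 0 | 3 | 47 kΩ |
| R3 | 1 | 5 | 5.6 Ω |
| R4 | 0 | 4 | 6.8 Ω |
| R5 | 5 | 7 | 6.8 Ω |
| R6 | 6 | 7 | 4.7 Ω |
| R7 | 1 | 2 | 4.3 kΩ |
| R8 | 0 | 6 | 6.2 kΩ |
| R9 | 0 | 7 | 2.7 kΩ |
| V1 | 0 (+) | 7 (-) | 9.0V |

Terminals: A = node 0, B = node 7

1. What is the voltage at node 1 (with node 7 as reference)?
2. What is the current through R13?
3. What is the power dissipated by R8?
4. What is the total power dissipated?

Nodal analysis, taking node 7 as the 0 V reference.
Source V1 fixes V_0 = 9 V.
KCL at each unknown node (sum of currents leaving = 0; resistances in Ω):
  Node 1: (V_1 - V_3)/1000 + (V_1 - V_5)/5.6 + (V_1 - V_2)/4300 + (V_1 - 0)/5.6 = 0
  Node 2: (V_2 - V_1)/4300 + (V_2 - V_4)/1600 = 0
  Node 3: (V_3 - V_1)/1000 + (V_3 - 9)/47000 + (V_3 - V_4)/100 + (V_3 - V_6)/1.6 + (V_3 - 0)/10000 = 0
  Node 4: (V_4 - 9)/6.8 + (V_4 - V_2)/1600 + (V_4 - V_3)/100 + (V_4 - V_6)/20 = 0
  Node 5: (V_5 - V_1)/5.6 + (V_5 - 0)/6.8 + (V_5 - V_6)/1.1 = 0
  Node 6: (V_6 - 0)/4.7 + (V_6 - 9)/6200 + (V_6 - V_3)/1.6 + (V_6 - V_4)/20 + (V_6 - V_5)/1.1 = 0
Collecting terms (coefficients in siemens):
  0.3584·V_1 - 0.0002326·V_2 - 0.001·V_3 - 0.1786·V_5 = 0
  0.0008576·V_2 - 0.0002326·V_1 - 0.000625·V_4 = 0
  0.6361·V_3 - 0.001·V_1 - 0.01·V_4 - 0.625·V_6 = 0.0001915
  0.2077·V_4 - 0.000625·V_2 - 0.01·V_3 - 0.05·V_6 = 1.324
  1.235·V_5 - 0.1786·V_1 - 0.9091·V_6 = 0
  1.797·V_6 - 0.625·V_3 - 0.05·V_4 - 0.9091·V_5 = 0.001452
Solving these 6 simultaneous equations (Gaussian elimination) gives:
  V_1 = 0.3491 V, V_2 = 4.936 V, V_3 = 0.9571 V, V_4 = 6.642 V
  V_5 = 0.6888 V, V_6 = 0.8669 V
Part 1:
  Read off the nodal solution: V_1 = 0.3491 V
Part 2:
  I_R13 = (V_3 - V_6)/R13 = (0.9571 - 0.8669)/1.6 = 0.05632 A
  Magnitude: I_R13 = 0.05632 A
Part 3:
  I_R8 = (V_0 - V_6)/R8 = (9 - 0.8669)/6200 = 0.001312 A
  P_R8 = I_R8² × R8 = (0.001312)² × 6200 = 0.01067 W
Part 4:
  Power in each resistor, P = (ΔV)²/R:
    P_R1 = (0.3491 - 0.9571)²/1000 = 0.0003696 W
    P_R2 = (9 - 0.9571)²/47000 = 0.001376 W
    P_R3 = (0.3491 - 0.6888)²/5.6 = 0.02061 W
    P_R4 = (9 - 6.642)²/6.8 = 0.8174 W
    P_R5 = (0.6888 - 0)²/6.8 = 0.06977 W
    P_R6 = (0.8669 - 0)²/4.7 = 0.1599 W
    P_R7 = (0.3491 - 4.936)²/4300 = 0.004893 W
    P_R8 = (9 - 0.8669)²/6200 = 0.01067 W
    P_R9 = (9 - 0)²/2700 = 0.03 W
    P_R10 = (0.3491 - 0)²/5.6 = 0.02176 W
    P_R11 = (4.936 - 6.642)²/1600 = 0.00182 W
    P_R12 = (0.9571 - 6.642)²/100 = 0.3232 W
    P_R13 = (0.9571 - 0.8669)²/1.6 = 0.005075 W
    P_R14 = (0.9571 - 0)²/10000 = 0.0000916 W
    P_R15 = (6.642 - 0.8669)²/20 = 1.668 W
    P_R16 = (0.6888 - 0.8669)²/1.1 = 0.02885 W
  P_total = P_R1 + P_R2 + P_R3 + P_R4 + P_R5 + P_R6 + P_R7 + P_R8 + P_R9 + P_R10 + P_R11 + P_R12 + P_R13 + P_R14 + P_R15 + P_R16 = 3.164 W

Final answers:
1. V_1 = 0.3491 V
2. I_R13 = 0.05632 A
3. P_R8 = 0.01067 W
4. P_total = 3.164 W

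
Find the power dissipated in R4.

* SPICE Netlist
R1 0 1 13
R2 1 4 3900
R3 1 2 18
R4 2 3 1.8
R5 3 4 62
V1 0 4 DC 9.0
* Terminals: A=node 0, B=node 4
Nodal analysis, taking node 4 as the 0 V reference.
Source V1 fixes V_0 = 9 V.
KCL at each unknown node (sum of currents leaving = 0; resistances in Ω):
  Node 1: (V_1 - 9)/13 + (V_1 - 0)/3900 + (V_1 - V_2)/18 = 0
  Node 2: (V_2 - V_1)/18 + (V_2 - V_3)/1.8 = 0
  Node 3: (V_3 - V_2)/1.8 + (V_3 - 0)/62 = 0
Collecting terms (coefficients in siemens):
  0.1327·V_1 - 0.05556·V_2 = 0.6923
  0.6111·V_2 - 0.05556·V_1 - 0.5556·V_3 = 0
  0.5717·V_3 - 0.5556·V_2 = 0
Solving these 3 simultaneous equations (Gaussian elimination) gives:
  V_1 = 7.744 V, V_2 = 6.04 V, V_3 = 5.869 V
I_R4 = (V_2 - V_3)/R4 = (6.04 - 5.869)/1.8 = 0.09466 A
P_R4 = I_R4² × R4 = (0.09466)² × 1.8 = 0.01613 W

Final answer: 0.01613 W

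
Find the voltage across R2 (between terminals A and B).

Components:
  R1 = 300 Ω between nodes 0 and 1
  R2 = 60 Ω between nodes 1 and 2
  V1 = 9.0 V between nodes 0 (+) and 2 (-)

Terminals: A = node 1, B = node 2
R1 and R2 are in series across V1 (node 0 → node 1 → node 2), and the output A–B is taken across R2, so this is a voltage divider.
Series current: I = V1/(R1 + R2) = 9/(300 + 60) = 9/360 = 0.025 A
V_R2 = I × R2 = V1 × R2/(R1 + R2) = 9 × 60/360 = 1.5 V

Final answer: 1.5 V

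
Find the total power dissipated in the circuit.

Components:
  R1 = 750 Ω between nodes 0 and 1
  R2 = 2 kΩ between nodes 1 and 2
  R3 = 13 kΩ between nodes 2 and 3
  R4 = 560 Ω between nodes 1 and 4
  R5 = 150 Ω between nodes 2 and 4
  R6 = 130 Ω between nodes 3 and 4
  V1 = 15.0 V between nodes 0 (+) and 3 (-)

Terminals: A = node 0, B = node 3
Nodal analysis, taking node 3 as the 0 V reference.
Source V1 fixes V_0 = 15 V.
KCL at each unknown node (sum of currents leaving = 0; resistances in Ω):
  Node 1: (V_1 - 15)/750 + (V_1 - V_2)/2000 + (V_1 - V_4)/560 = 0
  Node 2: (V_2 - V_1)/2000 + (V_2 - 0)/13000 + (V_2 - V_4)/150 = 0
  Node 4: (V_4 - V_1)/560 + (V_4 - V_2)/150 + (V_4 - 0)/130 = 0
Collecting terms (coefficients in siemens):
  0.003619·V_1 - 0.0005·V_2 - 0.001786·V_4 = 0.02
  0.007244·V_2 - 0.0005·V_1 - 0.006667·V_4 = 0
  0.01614·V_4 - 0.001786·V_1 - 0.006667·V_2 = 0
Solving these 3 simultaneous equations (Gaussian elimination) gives:
  V_1 = 6.492 V, V_2 = 1.789 V, V_4 = 1.457 V
Power in each resistor, P = (ΔV)²/R:
  P_R1 = (15 - 6.492)²/750 = 0.09651 W
  P_R2 = (6.492 - 1.789)²/2000 = 0.01106 W
  P_R3 = (1.789 - 0)²/13000 = 0.0002462 W
  P_R4 = (6.492 - 1.457)²/560 = 0.04528 W
  P_R5 = (1.789 - 1.457)²/150 = 0.0007353 W
  P_R6 = (0 - 1.457)²/130 = 0.01632 W
P_total = P_R1 + P_R2 + P_R3 + P_R4 + P_R5 + P_R6 = 0.1702 W

Final answer: 0.1702 W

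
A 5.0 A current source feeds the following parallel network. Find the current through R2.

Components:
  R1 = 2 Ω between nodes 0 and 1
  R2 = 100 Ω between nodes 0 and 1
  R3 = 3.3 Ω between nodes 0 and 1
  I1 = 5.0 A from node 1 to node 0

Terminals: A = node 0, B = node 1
All resistors sit directly between nodes 0 and 1, so they are in parallel and share one voltage V; the full source current 5 A splits among them.
1/R_par = 1/2 + 1/100 + 1/3.3 = 0.813 S  =>  R_par = 1.23 Ω
V = I × R_par = 5 × 1.23 = 6.15 V
I_R2 = V/R2 = 6.15/100 = 0.0615 A

Final answer: 0.0615 A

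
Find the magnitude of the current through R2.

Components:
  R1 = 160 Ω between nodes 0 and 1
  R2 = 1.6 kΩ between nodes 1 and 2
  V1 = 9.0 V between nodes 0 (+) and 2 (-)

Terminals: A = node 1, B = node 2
Nodal analysis, taking node 2 as the 0 V reference.
Source V1 fixes V_0 = 9 V.
KCL at each unknown node (sum of currents leaving = 0; resistances in Ω):
  Node 1: (V_1 - 9)/160 + (V_1 - 0)/1600 = 0
Collecting terms: 0.006875 × V_1 = 0.05625  =>  V_1 = 8.182 V
I_R2 = (V_1 - V_2)/R2 = (8.182 - 0)/1600 = 0.005114 A
|I_R2| = 0.005114 A

Final answer: |I_R2| = 0.005114 A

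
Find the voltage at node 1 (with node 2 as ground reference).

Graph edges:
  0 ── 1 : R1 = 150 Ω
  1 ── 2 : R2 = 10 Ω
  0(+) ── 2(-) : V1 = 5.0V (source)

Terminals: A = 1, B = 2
Nodal analysis, taking node 2 as the 0 V reference.
Source V1 fixes V_0 = 5 V.
KCL at each unknown node (sum of currents leaving = 0; resistances in Ω):
  Node 1: (V_1 - 5)/150 + (V_1 - 0)/10 = 0
Collecting terms: 0.1067 × V_1 = 0.03333  =>  V_1 = 0.3125 V
The requested potential is V_1 = 0.3125 V.

Final answer: V_1 = 0.3125 V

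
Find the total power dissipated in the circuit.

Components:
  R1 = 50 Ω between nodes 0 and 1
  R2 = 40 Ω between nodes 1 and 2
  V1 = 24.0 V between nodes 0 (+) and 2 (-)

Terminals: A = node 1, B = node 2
Nodal analysis, taking node 2 as the 0 V reference.
Source V1 fixes V_0 = 24 V.
KCL at each unknown node (sum of currents leaving = 0; resistances in Ω):
  Node 1: (V_1 - 24)/50 + (V_1 - 0)/40 = 0
Collecting terms: 0.045 × V_1 = 0.48  =>  V_1 = 10.67 V
Power in each resistor, P = (ΔV)²/R:
  P_R1 = (24 - 10.67)²/50 = 3.556 W
  P_R2 = (10.67 - 0)²/40 = 2.844 W
P_total = P_R1 + P_R2 = 6.4 W

Final answer: 6.4 W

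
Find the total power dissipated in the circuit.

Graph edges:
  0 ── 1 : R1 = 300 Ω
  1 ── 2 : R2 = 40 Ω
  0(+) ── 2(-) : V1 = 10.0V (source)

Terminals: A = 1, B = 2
Nodal analysis, taking node 2 as the 0 V reference.
Source V1 fixes V_0 = 10 V.
KCL at each unknown node (sum of currents leaving = 0; resistances in Ω):
  Node 1: (V_1 - 10)/300 + (V_1 - 0)/40 = 0
Collecting terms: 0.02833 × V_1 = 0.03333  =>  V_1 = 1.176 V
Power in each resistor, P = (ΔV)²/R:
  P_R1 = (10 - 1.176)²/300 = 0.2595 W
  P_R2 = (1.176 - 0)²/40 = 0.0346 W
P_total = P_R1 + P_R2 = 0.2941 W

Final answer: 0.2941 W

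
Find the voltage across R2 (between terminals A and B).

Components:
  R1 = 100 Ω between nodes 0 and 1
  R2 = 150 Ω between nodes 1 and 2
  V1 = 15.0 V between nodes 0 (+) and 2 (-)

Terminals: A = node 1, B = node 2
R1 and R2 are in series across V1 (node 0 → node 1 → node 2), and the output A–B is taken across R2, so this is a voltage divider.
Series current: I = V1/(R1 + R2) = 15/(100 + 150) = 15/250 = 0.06 A
V_R2 = I × R2 = V1 × R2/(R1 + R2) = 15 × 150/250 = 9 V

Final answer: 9 V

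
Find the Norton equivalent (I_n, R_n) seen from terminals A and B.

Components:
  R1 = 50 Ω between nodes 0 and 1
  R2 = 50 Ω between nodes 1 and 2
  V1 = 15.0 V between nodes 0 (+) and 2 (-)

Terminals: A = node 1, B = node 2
Find the Thévenin equivalent first; then I_n = V_th/R_th and R_n = R_th.
Step 1 — V_th is the open-circuit voltage V_A - V_B (nothing connected across the terminals).
Nodal analysis, taking node 2 as the 0 V reference.
Source V1 fixes V_0 = 15 V.
KCL at each unknown node (sum of currents leaving = 0; resistances in Ω):
  Node 1: (V_1 - 15)/50 + (V_1 - 0)/50 = 0
Collecting terms: 0.04 × V_1 = 0.3  =>  V_1 = 7.5 V
V_th = V_1 - V_2 = 7.5 - 0 = 7.5 V
Step 2 — R_th: zero the source — replace V1 by a short circuit (node 2 merges into node 0) — and find the resistance seen between A (node 1) and B (node 0).
Reduce the network between node 1 (A) and node 0 (B) by series/parallel combination:
  Rp1 = R1 ‖ R2 (parallel, both between nodes 0 and 1) = 1/(1/50 + 1/50) = 25 Ω
R_th = 25 Ω
I_n = V_th/R_th = 7.5/25 = 0.3 A, and R_n = R_th = 25 Ω

Final answer: I_n = 0.3 A, R_n = 25 Ω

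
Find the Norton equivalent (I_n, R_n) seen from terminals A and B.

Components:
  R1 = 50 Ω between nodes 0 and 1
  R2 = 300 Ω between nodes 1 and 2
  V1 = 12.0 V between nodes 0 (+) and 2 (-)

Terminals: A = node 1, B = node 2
Find the Thévenin equivalent first; then I_n = V_th/R_th and R_n = R_th.
Step 1 — V_th is the open-circuit voltage V_A - V_B (nothing connected across the terminals).
Nodal analysis, taking node 2 as the 0 V reference.
Source V1 fixes V_0 = 12 V.
KCL at each unknown node (sum of currents leaving = 0; resistances in Ω):
  Node 1: (V_1 - 12)/50 + (V_1 - 0)/300 = 0
Collecting terms: 0.02333 × V_1 = 0.24  =>  V_1 = 10.29 V
V_th = V_1 - V_2 = 10.29 - 0 = 10.29 V
Step 2 — R_th: zero the source — replace V1 by a short circuit (node 2 merges into node 0) — and find the resistance seen between A (node 1) and B (node 0).
Reduce the network between node 1 (A) and node 0 (B) by series/parallel combination:
  Rp1 = R1 ‖ R2 (parallel, both between nodes 0 and 1) = 1/(1/50 + 1/300) = 42.86 Ω
R_th = 42.86 Ω
I_n = V_th/R_th = 10.29/42.86 = 0.24 A, and R_n = R_th = 42.86 Ω

Final answer: I_n = 0.24 A, R_n = 42.86 Ω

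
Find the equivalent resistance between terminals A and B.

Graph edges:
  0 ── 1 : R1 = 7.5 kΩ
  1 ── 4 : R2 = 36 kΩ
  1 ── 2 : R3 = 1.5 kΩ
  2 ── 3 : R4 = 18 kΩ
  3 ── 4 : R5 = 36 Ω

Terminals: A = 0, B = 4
Reduce the network between node 0 (A) and node 4 (B) by series/parallel combination:
  Rs1 = R3 + R4 (series, joined only at node 2) = 1500 + 18000 = 19500 Ω
  Rs2 = R5 + Rs1 (series, joined only at node 3) = 36 + 19500 = 19540 Ω
  Rp1 = R2 ‖ Rs2 (parallel, both between nodes 1 and 4) = 1/(1/36000 + 1/19540) = 12660 Ω
  Rs3 = R1 + Rp1 (series, joined only at node 1) = 7500 + 12660 = 20160 Ω
R_eq = 20.16 kΩ

Final answer: 20.16 kΩ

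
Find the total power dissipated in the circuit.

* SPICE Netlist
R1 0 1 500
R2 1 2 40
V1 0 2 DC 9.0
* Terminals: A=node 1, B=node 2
Nodal analysis, taking node 2 as the 0 V reference.
Source V1 fixes V_0 = 9 V.
KCL at each unknown node (sum of currents leaving = 0; resistances in Ω):
  Node 1: (V_1 - 9)/500 + (V_1 - 0)/40 = 0
Collecting terms: 0.027 × V_1 = 0.018  =>  V_1 = 0.6667 V
Power in each resistor, P = (ΔV)²/R:
  P_R1 = (9 - 0.6667)²/500 = 0.1389 W
  P_R2 = (0.6667 - 0)²/40 = 0.01111 W
P_total = P_R1 + P_R2 = 0.15 W

Final answer: 0.15 W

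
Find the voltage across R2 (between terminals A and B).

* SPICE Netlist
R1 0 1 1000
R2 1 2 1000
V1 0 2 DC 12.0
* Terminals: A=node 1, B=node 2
R1 and R2 are in series across V1 (node 0 → node 1 → node 2), and the output A–B is taken across R2, so this is a voltage divider.
Series current: I = V1/(R1 + R2) = 12/(1000 + 1000) = 12/2000 = 0.006 A
V_R2 = I × R2 = V1 × R2/(R1 + R2) = 12 × 1000/2000 = 6 V

Final answer: 6 V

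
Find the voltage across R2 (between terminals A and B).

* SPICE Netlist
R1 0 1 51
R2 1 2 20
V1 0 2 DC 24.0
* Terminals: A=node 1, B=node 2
R1 and R2 are in series across V1 (node 0 → node 1 → node 2), and the output A–B is taken across R2, so this is a voltage divider.
Series current: I = V1/(R1 + R2) = 24/(51 + 20) = 24/71 = 0.338 A
V_R2 = I × R2 = V1 × R2/(R1 + R2) = 24 × 20/71 = 6.761 V

Final answer: 6.761 V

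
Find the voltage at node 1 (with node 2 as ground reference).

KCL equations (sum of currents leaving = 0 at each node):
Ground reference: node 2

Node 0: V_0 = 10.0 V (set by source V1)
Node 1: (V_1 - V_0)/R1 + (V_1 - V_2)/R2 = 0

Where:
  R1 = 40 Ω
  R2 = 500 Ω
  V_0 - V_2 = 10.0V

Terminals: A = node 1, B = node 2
Nodal analysis, taking node 2 as the 0 V reference.
Source V1 fixes V_0 = 10 V.
KCL at each unknown node (sum of currents leaving = 0; resistances in Ω):
  Node 1: (V_1 - 10)/40 + (V_1 - 0)/500 = 0
Collecting terms: 0.027 × V_1 = 0.25  =>  V_1 = 9.259 V
The requested potential is V_1 = 9.259 V.

Final answer: V_1 = 9.259 V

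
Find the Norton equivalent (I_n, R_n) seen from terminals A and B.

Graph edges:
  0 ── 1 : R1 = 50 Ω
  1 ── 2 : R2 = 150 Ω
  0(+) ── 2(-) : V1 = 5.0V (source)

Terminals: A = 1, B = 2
Find the Thévenin equivalent first; then I_n = V_th/R_th and R_n = R_th.
Step 1 — V_th is the open-circuit voltage V_A - V_B (nothing connected across the terminals).
Nodal analysis, taking node 2 as the 0 V reference.
Source V1 fixes V_0 = 5 V.
KCL at each unknown node (sum of currents leaving = 0; resistances in Ω):
  Node 1: (V_1 - 5)/50 + (V_1 - 0)/150 = 0
Collecting terms: 0.02667 × V_1 = 0.1  =>  V_1 = 3.75 V
V_th = V_1 - V_2 = 3.75 - 0 = 3.75 V
Step 2 — R_th: zero the source — replace V1 by a short circuit (node 2 merges into node 0) — and find the resistance seen between A (node 1) and B (node 0).
Reduce the network between node 1 (A) and node 0 (B) by series/parallel combination:
  Rp1 = R1 ‖ R2 (parallel, both between nodes 0 and 1) = 1/(1/50 + 1/150) = 37.5 Ω
R_th = 37.5 Ω
I_n = V_th/R_th = 3.75/37.5 = 0.1 A, and R_n = R_th = 37.5 Ω

Final answer: I_n = 0.1 A, R_n = 37.5 Ω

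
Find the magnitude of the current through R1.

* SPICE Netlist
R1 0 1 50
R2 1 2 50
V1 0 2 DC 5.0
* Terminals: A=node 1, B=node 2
Nodal analysis, taking node 2 as the 0 V reference.
Source V1 fixes V_0 = 5 V.
KCL at each unknown node (sum of currents leaving = 0; resistances in Ω):
  Node 1: (V_1 - 5)/50 + (V_1 - 0)/50 = 0
Collecting terms: 0.04 × V_1 = 0.1  =>  V_1 = 2.5 V
I_R1 = (V_0 - V_1)/R1 = (5 - 2.5)/50 = 0.05 A
|I_R1| = 0.05 A

Final answer: |I_R1| = 0.05 A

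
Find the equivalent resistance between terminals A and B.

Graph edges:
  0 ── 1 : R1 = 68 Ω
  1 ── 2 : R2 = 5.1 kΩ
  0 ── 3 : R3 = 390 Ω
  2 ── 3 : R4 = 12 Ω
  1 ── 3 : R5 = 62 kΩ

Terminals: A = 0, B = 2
The network is not a plain series/parallel combination. Inject a 1 A test current into terminal A (node 0) and return it from terminal B (node 2); then R_eq = V_A / (1 A).
Nodal analysis, taking node 2 as the 0 V reference.
Current source I_test pushes 1 A into node 0 and draws it out of node 2.
KCL at each unknown node (sum of currents leaving = 0; resistances in Ω):
  Node 0: (V_0 - V_1)/68 + (V_0 - V_3)/390 - 1 = 0
  Node 1: (V_1 - V_0)/68 + (V_1 - 0)/5100 + (V_1 - V_3)/62000 = 0
  Node 3: (V_3 - V_0)/390 + (V_3 - V_1)/62000 + (V_3 - 0)/12 = 0
Collecting terms (coefficients in siemens):
  0.01727·V_0 - 0.01471·V_1 - 0.002564·V_3 = 1
  0.01492·V_1 - 0.01471·V_0 - 0.00001613·V_3 = 0
  0.08591·V_3 - 0.002564·V_0 - 0.00001613·V_1 = 0
Solving these 3 simultaneous equations (Gaussian elimination) gives:
  V_0 = 370.9 V, V_1 = 365.7 V, V_3 = 11.14 V
R_eq = V_0 / 1 A = 370.9 Ω

Final answer: 370.9 Ω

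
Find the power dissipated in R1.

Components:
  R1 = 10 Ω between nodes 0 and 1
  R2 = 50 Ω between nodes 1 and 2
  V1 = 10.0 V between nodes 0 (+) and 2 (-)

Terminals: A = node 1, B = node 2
Nodal analysis, taking node 2 as the 0 V reference.
Source V1 fixes V_0 = 10 V.
KCL at each unknown node (sum of currents leaving = 0; resistances in Ω):
  Node 1: (V_1 - 10)/10 + (V_1 - 0)/50 = 0
Collecting terms: 0.12 × V_1 = 1  =>  V_1 = 8.333 V
I_R1 = (V_0 - V_1)/R1 = (10 - 8.333)/10 = 0.1667 A
P_R1 = I_R1² × R1 = (0.1667)² × 10 = 0.2778 W

Final answer: 0.2778 W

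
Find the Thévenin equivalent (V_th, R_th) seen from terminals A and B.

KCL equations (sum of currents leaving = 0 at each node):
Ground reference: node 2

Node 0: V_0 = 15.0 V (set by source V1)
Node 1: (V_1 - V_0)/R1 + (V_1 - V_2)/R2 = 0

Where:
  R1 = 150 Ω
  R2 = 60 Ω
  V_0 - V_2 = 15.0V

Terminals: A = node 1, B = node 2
Step 1 — V_th is the open-circuit voltage V_A - V_B (nothing connected across the terminals).
Nodal analysis, taking node 2 as the 0 V reference.
Source V1 fixes V_0 = 15 V.
KCL at each unknown node (sum of currents leaving = 0; resistances in Ω):
  Node 1: (V_1 - 15)/150 + (V_1 - 0)/60 = 0
Collecting terms: 0.02333 × V_1 = 0.1  =>  V_1 = 4.286 V
V_th = V_1 - V_2 = 4.286 - 0 = 4.286 V
Step 2 — R_th: zero the source — replace V1 by a short circuit (node 2 merges into node 0) — and find the resistance seen between A (node 1) and B (node 0).
Reduce the network between node 1 (A) and node 0 (B) by series/parallel combination:
  Rp1 = R1 ‖ R2 (parallel, both between nodes 0 and 1) = 1/(1/150 + 1/60) = 42.86 Ω
R_th = 42.86 Ω

Final answer: V_th = 4.286 V, R_th = 42.86 Ω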